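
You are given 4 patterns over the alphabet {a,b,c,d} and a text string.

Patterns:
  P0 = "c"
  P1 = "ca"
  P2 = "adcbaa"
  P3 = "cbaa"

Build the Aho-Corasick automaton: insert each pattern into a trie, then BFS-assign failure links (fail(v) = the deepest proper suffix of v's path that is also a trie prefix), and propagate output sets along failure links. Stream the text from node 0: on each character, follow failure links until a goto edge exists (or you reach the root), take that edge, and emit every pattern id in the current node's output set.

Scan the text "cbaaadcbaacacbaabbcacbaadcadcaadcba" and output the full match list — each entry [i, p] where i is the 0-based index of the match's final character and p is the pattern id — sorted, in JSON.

Build automaton:
Trie (insert patterns):
  0='ε' goto a→3 c→1
  1='c' goto a→2 b→9  ←P0
  2='ca' goto ·  ←P1
  3='a' goto d→4
  4='ad' goto c→5
  5='adc' goto b→6
  6='adcb' goto a→7
  7='adcba' goto a→8
  8='adcbaa' goto ·  ←P2
  9='cb' goto a→10
  10='cba' goto a→11
  11='cbaa' goto ·  ←P3

Failure links (BFS by depth):
  fail(1) 'c': from fail(0)=0 chase 'c': 0 ⇒ 0;  out={0}∪out(0)={0}
  fail(3) 'a': from fail(0)=0 chase 'a': 0 ⇒ 0;  out=∅∪out(0)=∅
  fail(2) 'ca': from fail(1)=0 chase 'a': 0 ⇒ 3;  out={1}∪out(3)={1}
  fail(4) 'ad': from fail(3)=0 chase 'd': 0 ⇒ 0;  out=∅∪out(0)=∅
  fail(9) 'cb': from fail(1)=0 chase 'b': 0 ⇒ 0;  out=∅∪out(0)=∅
  fail(5) 'adc': from fail(4)=0 chase 'c': 0 ⇒ 1;  out=∅∪out(1)={0}
  fail(10) 'cba': from fail(9)=0 chase 'a': 0 ⇒ 3;  out=∅∪out(3)=∅
  fail(6) 'adcb': from fail(5)=1 chase 'b': 1 ⇒ 9;  out=∅∪out(9)=∅
  fail(11) 'cbaa': from fail(10)=3 chase 'a': 3→0 ⇒ 3;  out={3}∪out(3)={3}
  fail(7) 'adcba': from fail(6)=9 chase 'a': 9 ⇒ 10;  out=∅∪out(10)=∅
  fail(8) 'adcbaa': from fail(7)=10 chase 'a': 10 ⇒ 11;  out={2}∪out(11)={2,3}

Text stream:
[0] read 'c'  n0⇒n1  ** P0@[0:0]
[1] read 'b'  n1⇒n9
[2] read 'a'  n9⇒n10
[3] read 'a'  n10⇒n11  ** P3@[0:3]
[4] read 'a'  n11⇒n3 (fail-walked)
[5] read 'd'  n3⇒n4
[6] read 'c'  n4⇒n5  ** P0@[6:6]
[7] read 'b'  n5⇒n6
[8] read 'a'  n6⇒n7
[9] read 'a'  n7⇒n8  ** P2@[4:9],P3@[6:9]
[10] read 'c'  n8⇒n1 (fail-walked)  ** P0@[10:10]
[11] read 'a'  n1⇒n2  ** P1@[10:11]
[12] read 'c'  n2⇒n1 (fail-walked)  ** P0@[12:12]
[13] read 'b'  n1⇒n9
[14] read 'a'  n9⇒n10
[15] read 'a'  n10⇒n11  ** P3@[12:15]
[16] read 'b'  n11⇒n0 (fail-walked)
[17] read 'b'  n0⇒n0
[18] read 'c'  n0⇒n1  ** P0@[18:18]
[19] read 'a'  n1⇒n2  ** P1@[18:19]
[20] read 'c'  n2⇒n1 (fail-walked)  ** P0@[20:20]
[21] read 'b'  n1⇒n9
[22] read 'a'  n9⇒n10
[23] read 'a'  n10⇒n11  ** P3@[20:23]
[24] read 'd'  n11⇒n4 (fail-walked)
[25] read 'c'  n4⇒n5  ** P0@[25:25]
[26] read 'a'  n5⇒n2 (fail-walked)  ** P1@[25:26]
[27] read 'd'  n2⇒n4 (fail-walked)
[28] read 'c'  n4⇒n5  ** P0@[28:28]
[29] read 'a'  n5⇒n2 (fail-walked)  ** P1@[28:29]
[30] read 'a'  n2⇒n3 (fail-walked)
[31] read 'd'  n3⇒n4
[32] read 'c'  n4⇒n5  ** P0@[32:32]
[33] read 'b'  n5⇒n6
[34] read 'a'  n6⇒n7

Matches: [[0,0],[3,3],[6,0],[9,2],[9,3],[10,0],[11,1],[12,0],[15,3],[18,0],[19,1],[20,0],[23,3],[25,0],[26,1],[28,0],[29,1],[32,0]]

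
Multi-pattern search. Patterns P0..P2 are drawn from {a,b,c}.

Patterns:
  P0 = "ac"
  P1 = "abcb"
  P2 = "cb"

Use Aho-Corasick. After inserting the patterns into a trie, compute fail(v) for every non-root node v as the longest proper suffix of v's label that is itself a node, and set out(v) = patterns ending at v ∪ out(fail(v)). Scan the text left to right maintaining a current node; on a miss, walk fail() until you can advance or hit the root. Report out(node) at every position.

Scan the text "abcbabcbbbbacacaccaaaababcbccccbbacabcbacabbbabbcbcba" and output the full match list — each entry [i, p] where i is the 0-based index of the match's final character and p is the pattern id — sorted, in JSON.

Construct AC machine:
Trie nodes:
  n0 'ε': a→1 c→6
  n1 'a': b→3 c→2
  n2 'ac': ·  ←P0
  n3 'ab': c→4
  n4 'abc': b→5
  n5 'abcb': ·  ←P1
  n6 'c': b→7
  n7 'cb': ·  ←P2

BFS fail/out derivation:
  n1('a'): parent n0 fail=0; on 'a' 0 → fail=0;  out ∅∪∅=∅
  n6('c'): parent n0 fail=0; on 'c' 0 → fail=0;  out ∅∪∅=∅
  n2('ac'): parent n1 fail=0; on 'c' 0 → fail=6;  out {0}∪∅={0}
  n3('ab'): parent n1 fail=0; on 'b' 0 → fail=0;  out ∅∪∅=∅
  n7('cb'): parent n6 fail=0; on 'b' 0 → fail=0;  out {2}∪∅={2}
  n4('abc'): parent n3 fail=0; on 'c' 0 → fail=6;  out ∅∪∅=∅
  n5('abcb'): parent n4 fail=6; on 'b' 6 → fail=7;  out {1}∪{2}={1,2}

Run:
i=0 'a': node 0→1
i=1 'b': node 1→3
i=2 'c': node 3→4
i=3 'b': node 4→5  ** P1@[0:3],P2@[2:3]
i=4 'a': node 5→1 (via fail)
i=5 'b': node 1→3
i=6 'c': node 3→4
i=7 'b': node 4→5  ** P1@[4:7],P2@[6:7]
i=8 'b': node 5→0 (via fail)
i=9 'b': node 0→0
i=10 'b': node 0→0
i=11 'a': node 0→1
i=12 'c': node 1→2  ** P0@[11:12]
i=13 'a': node 2→1 (via fail)
i=14 'c': node 1→2  ** P0@[13:14]
i=15 'a': node 2→1 (via fail)
i=16 'c': node 1→2  ** P0@[15:16]
i=17 'c': node 2→6 (via fail)
i=18 'a': node 6→1 (via fail)
i=19 'a': node 1→1 (via fail)
i=20 'a': node 1→1 (via fail)
i=21 'a': node 1→1 (via fail)
i=22 'b': node 1→3
i=23 'a': node 3→1 (via fail)
i=24 'b': node 1→3
i=25 'c': node 3→4
i=26 'b': node 4→5  ** P1@[23:26],P2@[25:26]
i=27 'c': node 5→6 (via fail)
i=28 'c': node 6→6 (via fail)
i=29 'c': node 6→6 (via fail)
i=30 'c': node 6→6 (via fail)
i=31 'b': node 6→7  ** P2@[30:31]
i=32 'b': node 7→0 (via fail)
i=33 'a': node 0→1
i=34 'c': node 1→2  ** P0@[33:34]
i=35 'a': node 2→1 (via fail)
i=36 'b': node 1→3
i=37 'c': node 3→4
i=38 'b': node 4→5  ** P1@[35:38],P2@[37:38]
i=39 'a': node 5→1 (via fail)
i=40 'c': node 1→2  ** P0@[39:40]
i=41 'a': node 2→1 (via fail)
i=42 'b': node 1→3
i=43 'b': node 3→0 (via fail)
i=44 'b': node 0→0
i=45 'a': node 0→1
i=46 'b': node 1→3
i=47 'b': node 3→0 (via fail)
i=48 'c': node 0→6
i=49 'b': node 6→7  ** P2@[48:49]
i=50 'c': node 7→6 (via fail)
i=51 'b': node 6→7  ** P2@[50:51]
i=52 'a': node 7→1 (via fail)

Matches: [[3,1],[3,2],[7,1],[7,2],[12,0],[14,0],[16,0],[26,1],[26,2],[31,2],[34,0],[38,1],[38,2],[40,0],[49,2],[51,2]]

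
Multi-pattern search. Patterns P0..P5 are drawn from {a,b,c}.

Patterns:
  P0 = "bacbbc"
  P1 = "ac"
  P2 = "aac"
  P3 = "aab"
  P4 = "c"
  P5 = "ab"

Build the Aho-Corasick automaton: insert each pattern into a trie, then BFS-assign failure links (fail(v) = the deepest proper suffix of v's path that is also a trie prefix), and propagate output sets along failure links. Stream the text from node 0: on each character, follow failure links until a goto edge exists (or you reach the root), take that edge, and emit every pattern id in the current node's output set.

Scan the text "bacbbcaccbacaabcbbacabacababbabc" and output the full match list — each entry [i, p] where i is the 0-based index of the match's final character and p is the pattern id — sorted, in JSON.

Build automaton:
Trie nodes:
  n0 'ε': a→7 b→1 c→12
  n1 'b': a→2
  n2 'ba': c→3
  n3 'bac': b→4
  n4 'bacb': b→5
  n5 'bacbb': c→6
  n6 'bacbbc': ·  ←P0
  n7 'a': a→9 b→13 c→8
  n8 'ac': ·  ←P1
  n9 'aa': b→11 c→10
  n10 'aac': ·  ←P2
  n11 'aab': ·  ←P3
  n12 'c': ·  ←P4
  n13 'ab': ·  ←P5

Failure links (BFS by depth):
  fail(1) 'b': from fail(0)=0 chase 'b': 0 ⇒ 0;  out=∅∪out(0)=∅
  fail(7) 'a': from fail(0)=0 chase 'a': 0 ⇒ 0;  out=∅∪out(0)=∅
  fail(12) 'c': from fail(0)=0 chase 'c': 0 ⇒ 0;  out={4}∪out(0)={4}
  fail(2) 'ba': from fail(1)=0 chase 'a': 0 ⇒ 7;  out=∅∪out(7)=∅
  fail(8) 'ac': from fail(7)=0 chase 'c': 0 ⇒ 12;  out={1}∪out(12)={1,4}
  fail(9) 'aa': from fail(7)=0 chase 'a': 0 ⇒ 7;  out=∅∪out(7)=∅
  fail(13) 'ab': from fail(7)=0 chase 'b': 0 ⇒ 1;  out={5}∪out(1)={5}
  fail(3) 'bac': from fail(2)=7 chase 'c': 7 ⇒ 8;  out=∅∪out(8)={1,4}
  fail(10) 'aac': from fail(9)=7 chase 'c': 7 ⇒ 8;  out={2}∪out(8)={1,2,4}
  fail(11) 'aab': from fail(9)=7 chase 'b': 7 ⇒ 13;  out={3}∪out(13)={3,5}
  fail(4) 'bacb': from fail(3)=8 chase 'b': 8→12→0 ⇒ 1;  out=∅∪out(1)=∅
  fail(5) 'bacbb': from fail(4)=1 chase 'b': 1→0 ⇒ 1;  out=∅∪out(1)=∅
  fail(6) 'bacbbc': from fail(5)=1 chase 'c': 1→0 ⇒ 12;  out={0}∪out(12)={0,4}

Scan:
[0] read 'b'  n0⇒n1
[1] read 'a'  n1⇒n2
[2] read 'c'  n2⇒n3  emit P1@[1:2],P4@[2:2]
[3] read 'b'  n3⇒n4
[4] read 'b'  n4⇒n5
[5] read 'c'  n5⇒n6  emit P0@[0:5],P4@[5:5]
[6] read 'a'  n6⇒n7 (via fail)
[7] read 'c'  n7⇒n8  emit P1@[6:7],P4@[7:7]
[8] read 'c'  n8⇒n12 (via fail)  emit P4@[8:8]
[9] read 'b'  n12⇒n1 (via fail)
[10] read 'a'  n1⇒n2
[11] read 'c'  n2⇒n3  emit P1@[10:11],P4@[11:11]
[12] read 'a'  n3⇒n7 (via fail)
[13] read 'a'  n7⇒n9
[14] read 'b'  n9⇒n11  emit P3@[12:14],P5@[13:14]
[15] read 'c'  n11⇒n12 (via fail)  emit P4@[15:15]
[16] read 'b'  n12⇒n1 (via fail)
[17] read 'b'  n1⇒n1 (via fail)
[18] read 'a'  n1⇒n2
[19] read 'c'  n2⇒n3  emit P1@[18:19],P4@[19:19]
[20] read 'a'  n3⇒n7 (via fail)
[21] read 'b'  n7⇒n13  emit P5@[20:21]
[22] read 'a'  n13⇒n2 (via fail)
[23] read 'c'  n2⇒n3  emit P1@[22:23],P4@[23:23]
[24] read 'a'  n3⇒n7 (via fail)
[25] read 'b'  n7⇒n13  emit P5@[24:25]
[26] read 'a'  n13⇒n2 (via fail)
[27] read 'b'  n2⇒n13 (via fail)  emit P5@[26:27]
[28] read 'b'  n13⇒n1 (via fail)
[29] read 'a'  n1⇒n2
[30] read 'b'  n2⇒n13 (via fail)  emit P5@[29:30]
[31] read 'c'  n13⇒n12 (via fail)  emit P4@[31:31]

Matches: [[2,1],[2,4],[5,0],[5,4],[7,1],[7,4],[8,4],[11,1],[11,4],[14,3],[14,5],[15,4],[19,1],[19,4],[21,5],[23,1],[23,4],[25,5],[27,5],[30,5],[31,4]]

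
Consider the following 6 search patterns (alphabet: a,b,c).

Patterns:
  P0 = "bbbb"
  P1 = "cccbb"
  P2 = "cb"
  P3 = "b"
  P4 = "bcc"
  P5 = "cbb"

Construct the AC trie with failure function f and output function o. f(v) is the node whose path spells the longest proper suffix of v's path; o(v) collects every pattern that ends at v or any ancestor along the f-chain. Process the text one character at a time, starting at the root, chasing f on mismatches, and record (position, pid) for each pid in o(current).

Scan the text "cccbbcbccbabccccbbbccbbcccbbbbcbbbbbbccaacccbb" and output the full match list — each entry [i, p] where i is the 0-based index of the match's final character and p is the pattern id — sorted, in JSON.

Build automaton:
Trie nodes:
  n0 'ε': b→1 c→5
  n1 'b': b→2 c→11  ←P3
  n2 'bb': b→3
  n3 'bbb': b→4
  n4 'bbbb': ·  ←P0
  n5 'c': b→10 c→6
  n6 'cc': c→7
  n7 'ccc': b→8
  n8 'cccb': b→9
  n9 'cccbb': ·  ←P1
  n10 'cb': b→13  ←P2
  n11 'bc': c→12
  n12 'bcc': ·  ←P4
  n13 'cbb': ·  ←P5

BFS fail/out derivation:
  fail(1) 'b': from fail(0)=0 chase 'b': 0 ⇒ 0;  out={3}∪out(0)={3}
  fail(5) 'c': from fail(0)=0 chase 'c': 0 ⇒ 0;  out=∅∪out(0)=∅
  fail(2) 'bb': from fail(1)=0 chase 'b': 0 ⇒ 1;  out=∅∪out(1)={3}
  fail(6) 'cc': from fail(5)=0 chase 'c': 0 ⇒ 5;  out=∅∪out(5)=∅
  fail(10) 'cb': from fail(5)=0 chase 'b': 0 ⇒ 1;  out={2}∪out(1)={2,3}
  fail(11) 'bc': from fail(1)=0 chase 'c': 0 ⇒ 5;  out=∅∪out(5)=∅
  fail(3) 'bbb': from fail(2)=1 chase 'b': 1 ⇒ 2;  out=∅∪out(2)={3}
  fail(7) 'ccc': from fail(6)=5 chase 'c': 5 ⇒ 6;  out=∅∪out(6)=∅
  fail(12) 'bcc': from fail(11)=5 chase 'c': 5 ⇒ 6;  out={4}∪out(6)={4}
  fail(13) 'cbb': from fail(10)=1 chase 'b': 1 ⇒ 2;  out={5}∪out(2)={3,5}
  fail(4) 'bbbb': from fail(3)=2 chase 'b': 2 ⇒ 3;  out={0}∪out(3)={0,3}
  fail(8) 'cccb': from fail(7)=6 chase 'b': 6→5 ⇒ 10;  out=∅∪out(10)={2,3}
  fail(9) 'cccbb': from fail(8)=10 chase 'b': 10 ⇒ 13;  out={1}∪out(13)={1,3,5}

Run:
i=0 'c': node 0→5
i=1 'c': node 5→6
i=2 'c': node 6→7
i=3 'b': node 7→8  ** P2@[2:3],P3@[3:3]
i=4 'b': node 8→9  ** P1@[0:4],P3@[4:4],P5@[2:4]
i=5 'c': node 9→11 (fail-walked)
i=6 'b': node 11→10 (fail-walked)  ** P2@[5:6],P3@[6:6]
i=7 'c': node 10→11 (fail-walked)
i=8 'c': node 11→12  ** P4@[6:8]
i=9 'b': node 12→10 (fail-walked)  ** P2@[8:9],P3@[9:9]
i=10 'a': node 10→0 (fail-walked)
i=11 'b': node 0→1  ** P3@[11:11]
i=12 'c': node 1→11
i=13 'c': node 11→12  ** P4@[11:13]
i=14 'c': node 12→7 (fail-walked)
i=15 'c': node 7→7 (fail-walked)
i=16 'b': node 7→8  ** P2@[15:16],P3@[16:16]
i=17 'b': node 8→9  ** P1@[13:17],P3@[17:17],P5@[15:17]
i=18 'b': node 9→3 (fail-walked)  ** P3@[18:18]
i=19 'c': node 3→11 (fail-walked)
i=20 'c': node 11→12  ** P4@[18:20]
i=21 'b': node 12→10 (fail-walked)  ** P2@[20:21],P3@[21:21]
i=22 'b': node 10→13  ** P3@[22:22],P5@[20:22]
i=23 'c': node 13→11 (fail-walked)
i=24 'c': node 11→12  ** P4@[22:24]
i=25 'c': node 12→7 (fail-walked)
i=26 'b': node 7→8  ** P2@[25:26],P3@[26:26]
i=27 'b': node 8→9  ** P1@[23:27],P3@[27:27],P5@[25:27]
i=28 'b': node 9→3 (fail-walked)  ** P3@[28:28]
i=29 'b': node 3→4  ** P0@[26:29],P3@[29:29]
i=30 'c': node 4→11 (fail-walked)
i=31 'b': node 11→10 (fail-walked)  ** P2@[30:31],P3@[31:31]
i=32 'b': node 10→13  ** P3@[32:32],P5@[30:32]
i=33 'b': node 13→3 (fail-walked)  ** P3@[33:33]
i=34 'b': node 3→4  ** P0@[31:34],P3@[34:34]
i=35 'b': node 4→4 (fail-walked)  ** P0@[32:35],P3@[35:35]
i=36 'b': node 4→4 (fail-walked)  ** P0@[33:36],P3@[36:36]
i=37 'c': node 4→11 (fail-walked)
i=38 'c': node 11→12  ** P4@[36:38]
i=39 'a': node 12→0 (fail-walked)
i=40 'a': node 0→0
i=41 'c': node 0→5
i=42 'c': node 5→6
i=43 'c': node 6→7
i=44 'b': node 7→8  ** P2@[43:44],P3@[44:44]
i=45 'b': node 8→9  ** P1@[41:45],P3@[45:45],P5@[43:45]

Result: [[3,2],[3,3],[4,1],[4,3],[4,5],[6,2],[6,3],[8,4],[9,2],[9,3],[11,3],[13,4],[16,2],[16,3],[17,1],[17,3],[17,5],[18,3],[20,4],[21,2],[21,3],[22,3],[22,5],[24,4],[26,2],[26,3],[27,1],[27,3],[27,5],[28,3],[29,0],[29,3],[31,2],[31,3],[32,3],[32,5],[33,3],[34,0],[34,3],[35,0],[35,3],[36,0],[36,3],[38,4],[44,2],[44,3],[45,1],[45,3],[45,5]]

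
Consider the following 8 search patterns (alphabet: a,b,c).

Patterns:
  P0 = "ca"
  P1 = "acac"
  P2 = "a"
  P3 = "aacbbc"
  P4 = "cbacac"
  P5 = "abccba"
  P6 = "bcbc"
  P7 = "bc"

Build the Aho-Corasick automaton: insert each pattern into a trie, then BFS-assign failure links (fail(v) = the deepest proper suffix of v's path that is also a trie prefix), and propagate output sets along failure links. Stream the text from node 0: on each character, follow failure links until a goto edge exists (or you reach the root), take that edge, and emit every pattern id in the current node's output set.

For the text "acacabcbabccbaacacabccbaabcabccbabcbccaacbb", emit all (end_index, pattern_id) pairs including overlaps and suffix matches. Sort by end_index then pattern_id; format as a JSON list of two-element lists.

Build automaton:
Trie nodes:
  n0 'ε': a→3 b→22 c→1
  n1 'c': a→2 b→12
  n2 'ca': ·  [P0 ends]
  n3 'a': a→7 b→17 c→4  [P2 ends]
  n4 'ac': a→5
  n5 'aca': c→6
  n6 'acac': ·  [P1 ends]
  n7 'aa': c→8
  n8 'aac': b→9
  n9 'aacb': b→10
  n10 'aacbb': c→11
  n11 'aacbbc': ·  [P3 ends]
  n12 'cb': a→13
  n13 'cba': c→14
  n14 'cbac': a→15
  n15 'cbaca': c→16
  n16 'cbacac': ·  [P4 ends]
  n17 'ab': c→18
  n18 'abc': c→19
  n19 'abcc': b→20
  n20 'abccb': a→21
  n21 'abccba': ·  [P5 ends]
  n22 'b': c→23
  n23 'bc': b→24  [P7 ends]
  n24 'bcb': c→25
  n25 'bcbc': ·  [P6 ends]

BFS fail/out derivation:
  fail(1) 'c': from fail(0)=0 chase 'c': 0 ⇒ 0;  out=∅∪out(0)=∅
  fail(3) 'a': from fail(0)=0 chase 'a': 0 ⇒ 0;  out={2}∪out(0)={2}
  fail(22) 'b': from fail(0)=0 chase 'b': 0 ⇒ 0;  out=∅∪out(0)=∅
  fail(2) 'ca': from fail(1)=0 chase 'a': 0 ⇒ 3;  out={0}∪out(3)={0,2}
  fail(4) 'ac': from fail(3)=0 chase 'c': 0 ⇒ 1;  out=∅∪out(1)=∅
  fail(7) 'aa': from fail(3)=0 chase 'a': 0 ⇒ 3;  out=∅∪out(3)={2}
  fail(12) 'cb': from fail(1)=0 chase 'b': 0 ⇒ 22;  out=∅∪out(22)=∅
  fail(17) 'ab': from fail(3)=0 chase 'b': 0 ⇒ 22;  out=∅∪out(22)=∅
  fail(23) 'bc': from fail(22)=0 chase 'c': 0 ⇒ 1;  out={7}∪out(1)={7}
  fail(5) 'aca': from fail(4)=1 chase 'a': 1 ⇒ 2;  out=∅∪out(2)={0,2}
  fail(8) 'aac': from fail(7)=3 chase 'c': 3 ⇒ 4;  out=∅∪out(4)=∅
  fail(13) 'cba': from fail(12)=22 chase 'a': 22→0 ⇒ 3;  out=∅∪out(3)={2}
  fail(18) 'abc': from fail(17)=22 chase 'c': 22 ⇒ 23;  out=∅∪out(23)={7}
  fail(24) 'bcb': from fail(23)=1 chase 'b': 1 ⇒ 12;  out=∅∪out(12)=∅
  fail(6) 'acac': from fail(5)=2 chase 'c': 2→3 ⇒ 4;  out={1}∪out(4)={1}
  fail(9) 'aacb': from fail(8)=4 chase 'b': 4→1 ⇒ 12;  out=∅∪out(12)=∅
  fail(14) 'cbac': from fail(13)=3 chase 'c': 3 ⇒ 4;  out=∅∪out(4)=∅
  fail(19) 'abcc': from fail(18)=23 chase 'c': 23→1→0 ⇒ 1;  out=∅∪out(1)=∅
  fail(25) 'bcbc': from fail(24)=12 chase 'c': 12→22 ⇒ 23;  out={6}∪out(23)={6,7}
  fail(10) 'aacbb': from fail(9)=12 chase 'b': 12→22→0 ⇒ 22;  out=∅∪out(22)=∅
  fail(15) 'cbaca': from fail(14)=4 chase 'a': 4 ⇒ 5;  out=∅∪out(5)={0,2}
  fail(20) 'abccb': from fail(19)=1 chase 'b': 1 ⇒ 12;  out=∅∪out(12)=∅
  fail(11) 'aacbbc': from fail(10)=22 chase 'c': 22 ⇒ 23;  out={3}∪out(23)={3,7}
  fail(16) 'cbacac': from fail(15)=5 chase 'c': 5 ⇒ 6;  out={4}∪out(6)={1,4}
  fail(21) 'abccba': from fail(20)=12 chase 'a': 12 ⇒ 13;  out={5}∪out(13)={2,5}

Text stream:
pos 0 'a': at 3  emit P2@[0:0]
pos 1 'c': at 4
pos 2 'a': at 5  emit P0@[1:2],P2@[2:2]
pos 3 'c': at 6  emit P1@[0:3]
pos 4 'a': at 5 (via fail)  emit P0@[3:4],P2@[4:4]
pos 5 'b': at 17 (via fail)
pos 6 'c': at 18  emit P7@[5:6]
pos 7 'b': at 24 (via fail)
pos 8 'a': at 13 (via fail)  emit P2@[8:8]
pos 9 'b': at 17 (via fail)
pos 10 'c': at 18  emit P7@[9:10]
pos 11 'c': at 19
pos 12 'b': at 20
pos 13 'a': at 21  emit P2@[13:13],P5@[8:13]
pos 14 'a': at 7 (via fail)  emit P2@[14:14]
pos 15 'c': at 8
pos 16 'a': at 5 (via fail)  emit P0@[15:16],P2@[16:16]
pos 17 'c': at 6  emit P1@[14:17]
pos 18 'a': at 5 (via fail)  emit P0@[17:18],P2@[18:18]
pos 19 'b': at 17 (via fail)
pos 20 'c': at 18  emit P7@[19:20]
pos 21 'c': at 19
pos 22 'b': at 20
pos 23 'a': at 21  emit P2@[23:23],P5@[18:23]
pos 24 'a': at 7 (via fail)  emit P2@[24:24]
pos 25 'b': at 17 (via fail)
pos 26 'c': at 18  emit P7@[25:26]
pos 27 'a': at 2 (via fail)  emit P0@[26:27],P2@[27:27]
pos 28 'b': at 17 (via fail)
pos 29 'c': at 18  emit P7@[28:29]
pos 30 'c': at 19
pos 31 'b': at 20
pos 32 'a': at 21  emit P2@[32:32],P5@[27:32]
pos 33 'b': at 17 (via fail)
pos 34 'c': at 18  emit P7@[33:34]
pos 35 'b': at 24 (via fail)
pos 36 'c': at 25  emit P6@[33:36],P7@[35:36]
pos 37 'c': at 1 (via fail)
pos 38 'a': at 2  emit P0@[37:38],P2@[38:38]
pos 39 'a': at 7 (via fail)  emit P2@[39:39]
pos 40 'c': at 8
pos 41 'b': at 9
pos 42 'b': at 10

Matches: [[0,2],[2,0],[2,2],[3,1],[4,0],[4,2],[6,7],[8,2],[10,7],[13,2],[13,5],[14,2],[16,0],[16,2],[17,1],[18,0],[18,2],[20,7],[23,2],[23,5],[24,2],[26,7],[27,0],[27,2],[29,7],[32,2],[32,5],[34,7],[36,6],[36,7],[38,0],[38,2],[39,2]]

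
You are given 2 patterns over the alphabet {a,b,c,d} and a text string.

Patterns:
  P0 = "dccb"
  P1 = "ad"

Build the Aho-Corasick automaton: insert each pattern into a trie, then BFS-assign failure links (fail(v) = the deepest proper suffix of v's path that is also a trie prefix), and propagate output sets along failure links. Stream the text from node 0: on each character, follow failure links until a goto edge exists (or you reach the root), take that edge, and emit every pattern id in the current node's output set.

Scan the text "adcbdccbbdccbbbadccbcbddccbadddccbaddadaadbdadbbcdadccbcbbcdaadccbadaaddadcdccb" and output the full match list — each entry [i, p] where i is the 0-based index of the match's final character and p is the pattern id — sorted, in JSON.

Build:
Trie nodes:
  n0 'ε': a→5 d→1
  n1 'd': c→2
  n2 'dc': c→3
  n3 'dcc': b→4
  n4 'dccb': ·  ←P0
  n5 'a': d→6
  n6 'ad': ·  ←P1

Failure links (BFS by depth):
  n1('d'): parent n0 fail=0; on 'd' 0 → fail=0;  out ∅∪∅=∅
  n5('a'): parent n0 fail=0; on 'a' 0 → fail=0;  out ∅∪∅=∅
  n2('dc'): parent n1 fail=0; on 'c' 0 → fail=0;  out ∅∪∅=∅
  n6('ad'): parent n5 fail=0; on 'd' 0 → fail=1;  out {1}∪∅={1}
  n3('dcc'): parent n2 fail=0; on 'c' 0 → fail=0;  out ∅∪∅=∅
  n4('dccb'): parent n3 fail=0; on 'b' 0 → fail=0;  out {0}∪∅={0}

Text stream:
[0] read 'a'  n0⇒n5
[1] read 'd'  n5⇒n6  → match P1@[0:1]
[2] read 'c'  n6⇒n2 (fail-walked)
[3] read 'b'  n2⇒n0 (fail-walked)
[4] read 'd'  n0⇒n1
[5] read 'c'  n1⇒n2
[6] read 'c'  n2⇒n3
[7] read 'b'  n3⇒n4  → match P0@[4:7]
[8] read 'b'  n4⇒n0 (fail-walked)
[9] read 'd'  n0⇒n1
[10] read 'c'  n1⇒n2
[11] read 'c'  n2⇒n3
[12] read 'b'  n3⇒n4  → match P0@[9:12]
[13] read 'b'  n4⇒n0 (fail-walked)
[14] read 'b'  n0⇒n0
[15] read 'a'  n0⇒n5
[16] read 'd'  n5⇒n6  → match P1@[15:16]
[17] read 'c'  n6⇒n2 (fail-walked)
[18] read 'c'  n2⇒n3
[19] read 'b'  n3⇒n4  → match P0@[16:19]
[20] read 'c'  n4⇒n0 (fail-walked)
[21] read 'b'  n0⇒n0
[22] read 'd'  n0⇒n1
[23] read 'd'  n1⇒n1 (fail-walked)
[24] read 'c'  n1⇒n2
[25] read 'c'  n2⇒n3
[26] read 'b'  n3⇒n4  → match P0@[23:26]
[27] read 'a'  n4⇒n5 (fail-walked)
[28] read 'd'  n5⇒n6  → match P1@[27:28]
[29] read 'd'  n6⇒n1 (fail-walked)
[30] read 'd'  n1⇒n1 (fail-walked)
[31] read 'c'  n1⇒n2
[32] read 'c'  n2⇒n3
[33] read 'b'  n3⇒n4  → match P0@[30:33]
[34] read 'a'  n4⇒n5 (fail-walked)
[35] read 'd'  n5⇒n6  → match P1@[34:35]
[36] read 'd'  n6⇒n1 (fail-walked)
[37] read 'a'  n1⇒n5 (fail-walked)
[38] read 'd'  n5⇒n6  → match P1@[37:38]
[39] read 'a'  n6⇒n5 (fail-walked)
[40] read 'a'  n5⇒n5 (fail-walked)
[41] read 'd'  n5⇒n6  → match P1@[40:41]
[42] read 'b'  n6⇒n0 (fail-walked)
[43] read 'd'  n0⇒n1
[44] read 'a'  n1⇒n5 (fail-walked)
[45] read 'd'  n5⇒n6  → match P1@[44:45]
[46] read 'b'  n6⇒n0 (fail-walked)
[47] read 'b'  n0⇒n0
[48] read 'c'  n0⇒n0
[49] read 'd'  n0⇒n1
[50] read 'a'  n1⇒n5 (fail-walked)
[51] read 'd'  n5⇒n6  → match P1@[50:51]
[52] read 'c'  n6⇒n2 (fail-walked)
[53] read 'c'  n2⇒n3
[54] read 'b'  n3⇒n4  → match P0@[51:54]
[55] read 'c'  n4⇒n0 (fail-walked)
[56] read 'b'  n0⇒n0
[57] read 'b'  n0⇒n0
[58] read 'c'  n0⇒n0
[59] read 'd'  n0⇒n1
[60] read 'a'  n1⇒n5 (fail-walked)
[61] read 'a'  n5⇒n5 (fail-walked)
[62] read 'd'  n5⇒n6  → match P1@[61:62]
[63] read 'c'  n6⇒n2 (fail-walked)
[64] read 'c'  n2⇒n3
[65] read 'b'  n3⇒n4  → match P0@[62:65]
[66] read 'a'  n4⇒n5 (fail-walked)
[67] read 'd'  n5⇒n6  → match P1@[66:67]
[68] read 'a'  n6⇒n5 (fail-walked)
[69] read 'a'  n5⇒n5 (fail-walked)
[70] read 'd'  n5⇒n6  → match P1@[69:70]
[71] read 'd'  n6⇒n1 (fail-walked)
[72] read 'a'  n1⇒n5 (fail-walked)
[73] read 'd'  n5⇒n6  → match P1@[72:73]
[74] read 'c'  n6⇒n2 (fail-walked)
[75] read 'd'  n2⇒n1 (fail-walked)
[76] read 'c'  n1⇒n2
[77] read 'c'  n2⇒n3
[78] read 'b'  n3⇒n4  → match P0@[75:78]

Matches: [[1,1],[7,0],[12,0],[16,1],[19,0],[26,0],[28,1],[33,0],[35,1],[38,1],[41,1],[45,1],[51,1],[54,0],[62,1],[65,0],[67,1],[70,1],[73,1],[78,0]]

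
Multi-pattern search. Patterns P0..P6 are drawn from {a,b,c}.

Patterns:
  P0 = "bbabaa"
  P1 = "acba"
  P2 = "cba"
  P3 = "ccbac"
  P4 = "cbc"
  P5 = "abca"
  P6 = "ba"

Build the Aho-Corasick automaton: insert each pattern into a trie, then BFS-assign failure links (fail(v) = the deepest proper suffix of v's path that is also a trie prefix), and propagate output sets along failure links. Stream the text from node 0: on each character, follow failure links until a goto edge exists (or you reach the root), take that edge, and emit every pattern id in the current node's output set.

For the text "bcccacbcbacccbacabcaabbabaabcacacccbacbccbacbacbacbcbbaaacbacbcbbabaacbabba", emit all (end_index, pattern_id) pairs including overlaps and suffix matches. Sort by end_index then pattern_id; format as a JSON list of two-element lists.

Build automaton:
Trie (insert patterns):
  n0 'ε': a→7 b→1 c→11
  n1 'b': a→22 b→2
  n2 'bb': a→3
  n3 'bba': b→4
  n4 'bbab': a→5
  n5 'bbaba': a→6
  n6 'bbabaa': ·  ←P0
  n7 'a': b→19 c→8
  n8 'ac': b→9
  n9 'acb': a→10
  n10 'acba': ·  ←P1
  n11 'c': b→12 c→14
  n12 'cb': a→13 c→18
  n13 'cba': ·  ←P2
  n14 'cc': b→15
  n15 'ccb': a→16
  n16 'ccba': c→17
  n17 'ccbac': ·  ←P3
  n18 'cbc': ·  ←P4
  n19 'ab': c→20
  n20 'abc': a→21
  n21 'abca': ·  ←P5
  n22 'ba': ·  ←P6

BFS fail/out derivation:
  n1('b'): parent n0 fail=0; on 'b' 0 → fail=0;  out ∅∪∅=∅
  n7('a'): parent n0 fail=0; on 'a' 0 → fail=0;  out ∅∪∅=∅
  n11('c'): parent n0 fail=0; on 'c' 0 → fail=0;  out ∅∪∅=∅
  n2('bb'): parent n1 fail=0; on 'b' 0 → fail=1;  out ∅∪∅=∅
  n8('ac'): parent n7 fail=0; on 'c' 0 → fail=11;  out ∅∪∅=∅
  n12('cb'): parent n11 fail=0; on 'b' 0 → fail=1;  out ∅∪∅=∅
  n14('cc'): parent n11 fail=0; on 'c' 0 → fail=11;  out ∅∪∅=∅
  n19('ab'): parent n7 fail=0; on 'b' 0 → fail=1;  out ∅∪∅=∅
  n22('ba'): parent n1 fail=0; on 'a' 0 → fail=7;  out {6}∪∅={6}
  n3('bba'): parent n2 fail=1; on 'a' 1 → fail=22;  out ∅∪{6}={6}
  n9('acb'): parent n8 fail=11; on 'b' 11 → fail=12;  out ∅∪∅=∅
  n13('cba'): parent n12 fail=1; on 'a' 1 → fail=22;  out {2}∪{6}={2,6}
  n15('ccb'): parent n14 fail=11; on 'b' 11 → fail=12;  out ∅∪∅=∅
  n18('cbc'): parent n12 fail=1; on 'c' 1→0 → fail=11;  out {4}∪∅={4}
  n20('abc'): parent n19 fail=1; on 'c' 1→0 → fail=11;  out ∅∪∅=∅
  n4('bbab'): parent n3 fail=22; on 'b' 22→7 → fail=19;  out ∅∪∅=∅
  n10('acba'): parent n9 fail=12; on 'a' 12 → fail=13;  out {1}∪{2,6}={1,2,6}
  n16('ccba'): parent n15 fail=12; on 'a' 12 → fail=13;  out ∅∪{2,6}={2,6}
  n21('abca'): parent n20 fail=11; on 'a' 11→0 → fail=7;  out {5}∪∅={5}
  n5('bbaba'): parent n4 fail=19; on 'a' 19→1 → fail=22;  out ∅∪{6}={6}
  n17('ccbac'): parent n16 fail=13; on 'c' 13→22→7 → fail=8;  out {3}∪∅={3}
  n6('bbabaa'): parent n5 fail=22; on 'a' 22→7→0 → fail=7;  out {0}∪∅={0}

Scan:
pos 0 'b': at 1
pos 1 'c': at 11 ·f
pos 2 'c': at 14
pos 3 'c': at 14 ·f
pos 4 'a': at 7 ·f
pos 5 'c': at 8
pos 6 'b': at 9
pos 7 'c': at 18 ·f  ** P4@[5:7]
pos 8 'b': at 12 ·f
pos 9 'a': at 13  ** P2@[7:9],P6@[8:9]
pos 10 'c': at 8 ·f
pos 11 'c': at 14 ·f
pos 12 'c': at 14 ·f
pos 13 'b': at 15
pos 14 'a': at 16  ** P2@[12:14],P6@[13:14]
pos 15 'c': at 17  ** P3@[11:15]
pos 16 'a': at 7 ·f
pos 17 'b': at 19
pos 18 'c': at 20
pos 19 'a': at 21  ** P5@[16:19]
pos 20 'a': at 7 ·f
pos 21 'b': at 19
pos 22 'b': at 2 ·f
pos 23 'a': at 3  ** P6@[22:23]
pos 24 'b': at 4
pos 25 'a': at 5  ** P6@[24:25]
pos 26 'a': at 6  ** P0@[21:26]
pos 27 'b': at 19 ·f
pos 28 'c': at 20
pos 29 'a': at 21  ** P5@[26:29]
pos 30 'c': at 8 ·f
pos 31 'a': at 7 ·f
pos 32 'c': at 8
pos 33 'c': at 14 ·f
pos 34 'c': at 14 ·f
pos 35 'b': at 15
pos 36 'a': at 16  ** P2@[34:36],P6@[35:36]
pos 37 'c': at 17  ** P3@[33:37]
pos 38 'b': at 9 ·f
pos 39 'c': at 18 ·f  ** P4@[37:39]
pos 40 'c': at 14 ·f
pos 41 'b': at 15
pos 42 'a': at 16  ** P2@[40:42],P6@[41:42]
pos 43 'c': at 17  ** P3@[39:43]
pos 44 'b': at 9 ·f
pos 45 'a': at 10  ** P1@[42:45],P2@[43:45],P6@[44:45]
pos 46 'c': at 8 ·f
pos 47 'b': at 9
pos 48 'a': at 10  ** P1@[45:48],P2@[46:48],P6@[47:48]
pos 49 'c': at 8 ·f
pos 50 'b': at 9
pos 51 'c': at 18 ·f  ** P4@[49:51]
pos 52 'b': at 12 ·f
pos 53 'b': at 2 ·f
pos 54 'a': at 3  ** P6@[53:54]
pos 55 'a': at 7 ·f
pos 56 'a': at 7 ·f
pos 57 'c': at 8
pos 58 'b': at 9
pos 59 'a': at 10  ** P1@[56:59],P2@[57:59],P6@[58:59]
pos 60 'c': at 8 ·f
pos 61 'b': at 9
pos 62 'c': at 18 ·f  ** P4@[60:62]
pos 63 'b': at 12 ·f
pos 64 'b': at 2 ·f
pos 65 'a': at 3  ** P6@[64:65]
pos 66 'b': at 4
pos 67 'a': at 5  ** P6@[66:67]
pos 68 'a': at 6  ** P0@[63:68]
pos 69 'c': at 8 ·f
pos 70 'b': at 9
pos 71 'a': at 10  ** P1@[68:71],P2@[69:71],P6@[70:71]
pos 72 'b': at 19 ·f
pos 73 'b': at 2 ·f
pos 74 'a': at 3  ** P6@[73:74]

Matches: [[7,4],[9,2],[9,6],[14,2],[14,6],[15,3],[19,5],[23,6],[25,6],[26,0],[29,5],[36,2],[36,6],[37,3],[39,4],[42,2],[42,6],[43,3],[45,1],[45,2],[45,6],[48,1],[48,2],[48,6],[51,4],[54,6],[59,1],[59,2],[59,6],[62,4],[65,6],[67,6],[68,0],[71,1],[71,2],[71,6],[74,6]]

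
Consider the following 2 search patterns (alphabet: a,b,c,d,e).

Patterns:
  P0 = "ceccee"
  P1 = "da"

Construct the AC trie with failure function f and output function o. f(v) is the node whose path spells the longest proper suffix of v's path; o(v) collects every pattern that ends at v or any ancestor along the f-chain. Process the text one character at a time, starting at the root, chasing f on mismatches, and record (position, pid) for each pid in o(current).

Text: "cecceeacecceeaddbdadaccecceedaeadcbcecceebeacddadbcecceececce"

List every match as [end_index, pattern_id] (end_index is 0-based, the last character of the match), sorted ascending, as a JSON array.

Build:
Trie (insert patterns):
  n0 'ε': c→1 d→7
  n1 'c': e→2
  n2 'ce': c→3
  n3 'cec': c→4
  n4 'cecc': e→5
  n5 'cecce': e→6
  n6 'ceccee': ·  ←P0
  n7 'd': a→8
  n8 'da': ·  ←P1

Failure links (BFS by depth):
  n1('c'): parent n0 fail=0; on 'c' 0 → fail=0;  out ∅∪∅=∅
  n7('d'): parent n0 fail=0; on 'd' 0 → fail=0;  out ∅∪∅=∅
  n2('ce'): parent n1 fail=0; on 'e' 0 → fail=0;  out ∅∪∅=∅
  n8('da'): parent n7 fail=0; on 'a' 0 → fail=0;  out {1}∪∅={1}
  n3('cec'): parent n2 fail=0; on 'c' 0 → fail=1;  out ∅∪∅=∅
  n4('cecc'): parent n3 fail=1; on 'c' 1→0 → fail=1;  out ∅∪∅=∅
  n5('cecce'): parent n4 fail=1; on 'e' 1 → fail=2;  out ∅∪∅=∅
  n6('ceccee'): parent n5 fail=2; on 'e' 2→0 → fail=0;  out {0}∪∅={0}

Text stream:
i=0 'c': node 0→1
i=1 'e': node 1→2
i=2 'c': node 2→3
i=3 'c': node 3→4
i=4 'e': node 4→5
i=5 'e': node 5→6  ** P0@[0:5]
i=6 'a': node 6→0 (fail-walked)
i=7 'c': node 0→1
i=8 'e': node 1→2
i=9 'c': node 2→3
i=10 'c': node 3→4
i=11 'e': node 4→5
i=12 'e': node 5→6  ** P0@[7:12]
i=13 'a': node 6→0 (fail-walked)
i=14 'd': node 0→7
i=15 'd': node 7→7 (fail-walked)
i=16 'b': node 7→0 (fail-walked)
i=17 'd': node 0→7
i=18 'a': node 7→8  ** P1@[17:18]
i=19 'd': node 8→7 (fail-walked)
i=20 'a': node 7→8  ** P1@[19:20]
i=21 'c': node 8→1 (fail-walked)
i=22 'c': node 1→1 (fail-walked)
i=23 'e': node 1→2
i=24 'c': node 2→3
i=25 'c': node 3→4
i=26 'e': node 4→5
i=27 'e': node 5→6  ** P0@[22:27]
i=28 'd': node 6→7 (fail-walked)
i=29 'a': node 7→8  ** P1@[28:29]
i=30 'e': node 8→0 (fail-walked)
i=31 'a': node 0→0
i=32 'd': node 0→7
i=33 'c': node 7→1 (fail-walked)
i=34 'b': node 1→0 (fail-walked)
i=35 'c': node 0→1
i=36 'e': node 1→2
i=37 'c': node 2→3
i=38 'c': node 3→4
i=39 'e': node 4→5
i=40 'e': node 5→6  ** P0@[35:40]
i=41 'b': node 6→0 (fail-walked)
i=42 'e': node 0→0
i=43 'a': node 0→0
i=44 'c': node 0→1
i=45 'd': node 1→7 (fail-walked)
i=46 'd': node 7→7 (fail-walked)
i=47 'a': node 7→8  ** P1@[46:47]
i=48 'd': node 8→7 (fail-walked)
i=49 'b': node 7→0 (fail-walked)
i=50 'c': node 0→1
i=51 'e': node 1→2
i=52 'c': node 2→3
i=53 'c': node 3→4
i=54 'e': node 4→5
i=55 'e': node 5→6  ** P0@[50:55]
i=56 'c': node 6→1 (fail-walked)
i=57 'e': node 1→2
i=58 'c': node 2→3
i=59 'c': node 3→4
i=60 'e': node 4→5

Matches: [[5,0],[12,0],[18,1],[20,1],[27,0],[29,1],[40,0],[47,1],[55,0]]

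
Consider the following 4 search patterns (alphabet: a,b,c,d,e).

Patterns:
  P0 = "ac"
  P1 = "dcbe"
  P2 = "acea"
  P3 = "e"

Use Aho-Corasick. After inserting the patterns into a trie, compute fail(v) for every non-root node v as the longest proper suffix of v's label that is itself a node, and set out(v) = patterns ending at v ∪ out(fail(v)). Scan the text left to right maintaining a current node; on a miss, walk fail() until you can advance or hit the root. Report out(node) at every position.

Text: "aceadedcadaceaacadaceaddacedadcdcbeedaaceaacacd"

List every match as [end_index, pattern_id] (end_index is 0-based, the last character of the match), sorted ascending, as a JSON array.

Construct AC machine:
Trie nodes:
  0='ε' goto a→1 d→3 e→9
  1='a' goto c→2
  2='ac' goto e→7  [P0 ends]
  3='d' goto c→4
  4='dc' goto b→5
  5='dcb' goto e→6
  6='dcbe' goto ·  [P1 ends]
  7='ace' goto a→8
  8='acea' goto ·  [P2 ends]
  9='e' goto ·  [P3 ends]

Failure links (BFS by depth):
  fail(1) 'a': from fail(0)=0 chase 'a': 0 ⇒ 0;  out=∅∪out(0)=∅
  fail(3) 'd': from fail(0)=0 chase 'd': 0 ⇒ 0;  out=∅∪out(0)=∅
  fail(9) 'e': from fail(0)=0 chase 'e': 0 ⇒ 0;  out={3}∪out(0)={3}
  fail(2) 'ac': from fail(1)=0 chase 'c': 0 ⇒ 0;  out={0}∪out(0)={0}
  fail(4) 'dc': from fail(3)=0 chase 'c': 0 ⇒ 0;  out=∅∪out(0)=∅
  fail(5) 'dcb': from fail(4)=0 chase 'b': 0 ⇒ 0;  out=∅∪out(0)=∅
  fail(7) 'ace': from fail(2)=0 chase 'e': 0 ⇒ 9;  out=∅∪out(9)={3}
  fail(6) 'dcbe': from fail(5)=0 chase 'e': 0 ⇒ 9;  out={1}∪out(9)={1,3}
  fail(8) 'acea': from fail(7)=9 chase 'a': 9→0 ⇒ 1;  out={2}∪out(1)={2}

Text stream:
[0] read 'a'  n0⇒n1
[1] read 'c'  n1⇒n2  ** P0@[0:1]
[2] read 'e'  n2⇒n7  ** P3@[2:2]
[3] read 'a'  n7⇒n8  ** P2@[0:3]
[4] read 'd'  n8⇒n3 (fail-walked)
[5] read 'e'  n3⇒n9 (fail-walked)  ** P3@[5:5]
[6] read 'd'  n9⇒n3 (fail-walked)
[7] read 'c'  n3⇒n4
[8] read 'a'  n4⇒n1 (fail-walked)
[9] read 'd'  n1⇒n3 (fail-walked)
[10] read 'a'  n3⇒n1 (fail-walked)
[11] read 'c'  n1⇒n2  ** P0@[10:11]
[12] read 'e'  n2⇒n7  ** P3@[12:12]
[13] read 'a'  n7⇒n8  ** P2@[10:13]
[14] read 'a'  n8⇒n1 (fail-walked)
[15] read 'c'  n1⇒n2  ** P0@[14:15]
[16] read 'a'  n2⇒n1 (fail-walked)
[17] read 'd'  n1⇒n3 (fail-walked)
[18] read 'a'  n3⇒n1 (fail-walked)
[19] read 'c'  n1⇒n2  ** P0@[18:19]
[20] read 'e'  n2⇒n7  ** P3@[20:20]
[21] read 'a'  n7⇒n8  ** P2@[18:21]
[22] read 'd'  n8⇒n3 (fail-walked)
[23] read 'd'  n3⇒n3 (fail-walked)
[24] read 'a'  n3⇒n1 (fail-walked)
[25] read 'c'  n1⇒n2  ** P0@[24:25]
[26] read 'e'  n2⇒n7  ** P3@[26:26]
[27] read 'd'  n7⇒n3 (fail-walked)
[28] read 'a'  n3⇒n1 (fail-walked)
[29] read 'd'  n1⇒n3 (fail-walked)
[30] read 'c'  n3⇒n4
[31] read 'd'  n4⇒n3 (fail-walked)
[32] read 'c'  n3⇒n4
[33] read 'b'  n4⇒n5
[34] read 'e'  n5⇒n6  ** P1@[31:34],P3@[34:34]
[35] read 'e'  n6⇒n9 (fail-walked)  ** P3@[35:35]
[36] read 'd'  n9⇒n3 (fail-walked)
[37] read 'a'  n3⇒n1 (fail-walked)
[38] read 'a'  n1⇒n1 (fail-walked)
[39] read 'c'  n1⇒n2  ** P0@[38:39]
[40] read 'e'  n2⇒n7  ** P3@[40:40]
[41] read 'a'  n7⇒n8  ** P2@[38:41]
[42] read 'a'  n8⇒n1 (fail-walked)
[43] read 'c'  n1⇒n2  ** P0@[42:43]
[44] read 'a'  n2⇒n1 (fail-walked)
[45] read 'c'  n1⇒n2  ** P0@[44:45]
[46] read 'd'  n2⇒n3 (fail-walked)

All matches (sorted): [[1,0],[2,3],[3,2],[5,3],[11,0],[12,3],[13,2],[15,0],[19,0],[20,3],[21,2],[25,0],[26,3],[34,1],[34,3],[35,3],[39,0],[40,3],[41,2],[43,0],[45,0]]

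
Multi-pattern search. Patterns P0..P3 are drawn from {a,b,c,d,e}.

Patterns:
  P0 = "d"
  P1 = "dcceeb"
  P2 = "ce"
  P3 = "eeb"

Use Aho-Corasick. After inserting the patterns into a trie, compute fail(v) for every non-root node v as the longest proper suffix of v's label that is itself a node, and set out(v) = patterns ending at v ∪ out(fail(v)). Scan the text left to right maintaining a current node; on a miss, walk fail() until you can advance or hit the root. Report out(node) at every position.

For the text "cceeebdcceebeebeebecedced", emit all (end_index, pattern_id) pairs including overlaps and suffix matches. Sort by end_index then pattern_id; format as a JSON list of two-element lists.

Build:
Trie nodes:
  n0 'ε': c→7 d→1 e→9
  n1 'd': c→2  ←P0
  n2 'dc': c→3
  n3 'dcc': e→4
  n4 'dcce': e→5
  n5 'dccee': b→6
  n6 'dcceeb': ·  ←P1
  n7 'c': e→8
  n8 'ce': ·  ←P2
  n9 'e': e→10
  n10 'ee': b→11
  n11 'eeb': ·  ←P3

Failure links (BFS by depth):
  n1('d'): parent n0 fail=0; on 'd' 0 → fail=0;  out {0}∪∅={0}
  n7('c'): parent n0 fail=0; on 'c' 0 → fail=0;  out ∅∪∅=∅
  n9('e'): parent n0 fail=0; on 'e' 0 → fail=0;  out ∅∪∅=∅
  n2('dc'): parent n1 fail=0; on 'c' 0 → fail=7;  out ∅∪∅=∅
  n8('ce'): parent n7 fail=0; on 'e' 0 → fail=9;  out {2}∪∅={2}
  n10('ee'): parent n9 fail=0; on 'e' 0 → fail=9;  out ∅∪∅=∅
  n3('dcc'): parent n2 fail=7; on 'c' 7→0 → fail=7;  out ∅∪∅=∅
  n11('eeb'): parent n10 fail=9; on 'b' 9→0 → fail=0;  out {3}∪∅={3}
  n4('dcce'): parent n3 fail=7; on 'e' 7 → fail=8;  out ∅∪{2}={2}
  n5('dccee'): parent n4 fail=8; on 'e' 8→9 → fail=10;  out ∅∪∅=∅
  n6('dcceeb'): parent n5 fail=10; on 'b' 10 → fail=11;  out {1}∪{3}={1,3}

Text stream:
pos 0 'c': at 7
pos 1 'c': at 7 (fail-walked)
pos 2 'e': at 8  emit P2@[1:2]
pos 3 'e': at 10 (fail-walked)
pos 4 'e': at 10 (fail-walked)
pos 5 'b': at 11  emit P3@[3:5]
pos 6 'd': at 1 (fail-walked)  emit P0@[6:6]
pos 7 'c': at 2
pos 8 'c': at 3
pos 9 'e': at 4  emit P2@[8:9]
pos 10 'e': at 5
pos 11 'b': at 6  emit P1@[6:11],P3@[9:11]
pos 12 'e': at 9 (fail-walked)
pos 13 'e': at 10
pos 14 'b': at 11  emit P3@[12:14]
pos 15 'e': at 9 (fail-walked)
pos 16 'e': at 10
pos 17 'b': at 11  emit P3@[15:17]
pos 18 'e': at 9 (fail-walked)
pos 19 'c': at 7 (fail-walked)
pos 20 'e': at 8  emit P2@[19:20]
pos 21 'd': at 1 (fail-walked)  emit P0@[21:21]
pos 22 'c': at 2
pos 23 'e': at 8 (fail-walked)  emit P2@[22:23]
pos 24 'd': at 1 (fail-walked)  emit P0@[24:24]

Result: [[2,2],[5,3],[6,0],[9,2],[11,1],[11,3],[14,3],[17,3],[20,2],[21,0],[23,2],[24,0]]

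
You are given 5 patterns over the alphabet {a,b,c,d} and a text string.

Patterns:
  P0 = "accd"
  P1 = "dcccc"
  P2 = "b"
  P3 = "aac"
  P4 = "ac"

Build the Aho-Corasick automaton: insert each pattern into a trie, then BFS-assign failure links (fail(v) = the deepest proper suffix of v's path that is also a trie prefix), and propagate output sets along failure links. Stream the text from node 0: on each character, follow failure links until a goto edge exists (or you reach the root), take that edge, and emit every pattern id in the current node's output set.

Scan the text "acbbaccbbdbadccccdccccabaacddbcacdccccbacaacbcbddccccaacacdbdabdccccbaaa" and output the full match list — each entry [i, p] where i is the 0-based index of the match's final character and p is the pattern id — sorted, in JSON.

Construct AC machine:
Trie nodes:
  n0 'ε': a→1 b→10 d→5
  n1 'a': a→11 c→2
  n2 'ac': c→3  ←P4
  n3 'acc': d→4
  n4 'accd': ·  ←P0
  n5 'd': c→6
  n6 'dc': c→7
  n7 'dcc': c→8
  n8 'dccc': c→9
  n9 'dcccc': ·  ←P1
  n10 'b': ·  ←P2
  n11 'aa': c→12
  n12 'aac': ·  ←P3

BFS fail/out derivation:
  fail(1) 'a': from fail(0)=0 chase 'a': 0 ⇒ 0;  out=∅∪out(0)=∅
  fail(5) 'd': from fail(0)=0 chase 'd': 0 ⇒ 0;  out=∅∪out(0)=∅
  fail(10) 'b': from fail(0)=0 chase 'b': 0 ⇒ 0;  out={2}∪out(0)={2}
  fail(2) 'ac': from fail(1)=0 chase 'c': 0 ⇒ 0;  out={4}∪out(0)={4}
  fail(6) 'dc': from fail(5)=0 chase 'c': 0 ⇒ 0;  out=∅∪out(0)=∅
  fail(11) 'aa': from fail(1)=0 chase 'a': 0 ⇒ 1;  out=∅∪out(1)=∅
  fail(3) 'acc': from fail(2)=0 chase 'c': 0 ⇒ 0;  out=∅∪out(0)=∅
  fail(7) 'dcc': from fail(6)=0 chase 'c': 0 ⇒ 0;  out=∅∪out(0)=∅
  fail(12) 'aac': from fail(11)=1 chase 'c': 1 ⇒ 2;  out={3}∪out(2)={3,4}
  fail(4) 'accd': from fail(3)=0 chase 'd': 0 ⇒ 5;  out={0}∪out(5)={0}
  fail(8) 'dccc': from fail(7)=0 chase 'c': 0 ⇒ 0;  out=∅∪out(0)=∅
  fail(9) 'dcccc': from fail(8)=0 chase 'c': 0 ⇒ 0;  out={1}∪out(0)={1}

Text stream:
i=0 'a': node 0→1
i=1 'c': node 1→2  emit P4@[0:1]
i=2 'b': node 2→10 (fail-walked)  emit P2@[2:2]
i=3 'b': node 10→10 (fail-walked)  emit P2@[3:3]
i=4 'a': node 10→1 (fail-walked)
i=5 'c': node 1→2  emit P4@[4:5]
i=6 'c': node 2→3
i=7 'b': node 3→10 (fail-walked)  emit P2@[7:7]
i=8 'b': node 10→10 (fail-walked)  emit P2@[8:8]
i=9 'd': node 10→5 (fail-walked)
i=10 'b': node 5→10 (fail-walked)  emit P2@[10:10]
i=11 'a': node 10→1 (fail-walked)
i=12 'd': node 1→5 (fail-walked)
i=13 'c': node 5→6
i=14 'c': node 6→7
i=15 'c': node 7→8
i=16 'c': node 8→9  emit P1@[12:16]
i=17 'd': node 9→5 (fail-walked)
i=18 'c': node 5→6
i=19 'c': node 6→7
i=20 'c': node 7→8
i=21 'c': node 8→9  emit P1@[17:21]
i=22 'a': node 9→1 (fail-walked)
i=23 'b': node 1→10 (fail-walked)  emit P2@[23:23]
i=24 'a': node 10→1 (fail-walked)
i=25 'a': node 1→11
i=26 'c': node 11→12  emit P3@[24:26],P4@[25:26]
i=27 'd': node 12→5 (fail-walked)
i=28 'd': node 5→5 (fail-walked)
i=29 'b': node 5→10 (fail-walked)  emit P2@[29:29]
i=30 'c': node 10→0 (fail-walked)
i=31 'a': node 0→1
i=32 'c': node 1→2  emit P4@[31:32]
i=33 'd': node 2→5 (fail-walked)
i=34 'c': node 5→6
i=35 'c': node 6→7
i=36 'c': node 7→8
i=37 'c': node 8→9  emit P1@[33:37]
i=38 'b': node 9→10 (fail-walked)  emit P2@[38:38]
i=39 'a': node 10→1 (fail-walked)
i=40 'c': node 1→2  emit P4@[39:40]
i=41 'a': node 2→1 (fail-walked)
i=42 'a': node 1→11
i=43 'c': node 11→12  emit P3@[41:43],P4@[42:43]
i=44 'b': node 12→10 (fail-walked)  emit P2@[44:44]
i=45 'c': node 10→0 (fail-walked)
i=46 'b': node 0→10  emit P2@[46:46]
i=47 'd': node 10→5 (fail-walked)
i=48 'd': node 5→5 (fail-walked)
i=49 'c': node 5→6
i=50 'c': node 6→7
i=51 'c': node 7→8
i=52 'c': node 8→9  emit P1@[48:52]
i=53 'a': node 9→1 (fail-walked)
i=54 'a': node 1→11
i=55 'c': node 11→12  emit P3@[53:55],P4@[54:55]
i=56 'a': node 12→1 (fail-walked)
i=57 'c': node 1→2  emit P4@[56:57]
i=58 'd': node 2→5 (fail-walked)
i=59 'b': node 5→10 (fail-walked)  emit P2@[59:59]
i=60 'd': node 10→5 (fail-walked)
i=61 'a': node 5→1 (fail-walked)
i=62 'b': node 1→10 (fail-walked)  emit P2@[62:62]
i=63 'd': node 10→5 (fail-walked)
i=64 'c': node 5→6
i=65 'c': node 6→7
i=66 'c': node 7→8
i=67 'c': node 8→9  emit P1@[63:67]
i=68 'b': node 9→10 (fail-walked)  emit P2@[68:68]
i=69 'a': node 10→1 (fail-walked)
i=70 'a': node 1→11
i=71 'a': node 11→11 (fail-walked)

Result: [[1,4],[2,2],[3,2],[5,4],[7,2],[8,2],[10,2],[16,1],[21,1],[23,2],[26,3],[26,4],[29,2],[32,4],[37,1],[38,2],[40,4],[43,3],[43,4],[44,2],[46,2],[52,1],[55,3],[55,4],[57,4],[59,2],[62,2],[67,1],[68,2]]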